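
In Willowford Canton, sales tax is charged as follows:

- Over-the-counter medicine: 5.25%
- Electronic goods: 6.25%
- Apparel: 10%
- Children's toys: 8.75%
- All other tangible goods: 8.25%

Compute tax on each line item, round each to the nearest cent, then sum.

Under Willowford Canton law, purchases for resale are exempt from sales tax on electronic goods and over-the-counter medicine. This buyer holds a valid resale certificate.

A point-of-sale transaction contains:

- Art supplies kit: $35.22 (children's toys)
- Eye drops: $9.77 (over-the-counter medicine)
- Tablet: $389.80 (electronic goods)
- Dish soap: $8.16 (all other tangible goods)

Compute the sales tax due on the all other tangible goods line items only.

$0.67

Dish soap $8.16: all other tangible goods → 8.25% → $0.67
Tax on all other tangible goods = $0.67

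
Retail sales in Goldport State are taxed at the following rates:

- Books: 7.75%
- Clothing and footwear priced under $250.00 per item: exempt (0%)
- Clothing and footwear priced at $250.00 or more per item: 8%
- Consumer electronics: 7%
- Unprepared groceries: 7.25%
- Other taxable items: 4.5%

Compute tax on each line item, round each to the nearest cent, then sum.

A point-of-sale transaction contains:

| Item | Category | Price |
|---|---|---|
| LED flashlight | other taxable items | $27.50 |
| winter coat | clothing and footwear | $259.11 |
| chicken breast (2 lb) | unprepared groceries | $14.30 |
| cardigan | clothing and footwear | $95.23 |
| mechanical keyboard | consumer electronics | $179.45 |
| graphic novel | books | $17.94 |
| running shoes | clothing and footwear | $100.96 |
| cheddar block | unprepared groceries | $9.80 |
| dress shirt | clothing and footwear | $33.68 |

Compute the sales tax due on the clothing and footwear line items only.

Winter coat $259.11: clothing and footwear, $250.00 or more → 8% → $20.73
Cardigan $95.23: clothing and footwear, under $250.00 → 0% → $0.00
Running shoes $100.96: clothing and footwear, under $250.00 → 0% → $0.00
Dress shirt $33.68: clothing and footwear, under $250.00 → 0% → $0.00
Tax on clothing and footwear = $20.73 + $0.00 + $0.00 + $0.00 = $20.73

$20.73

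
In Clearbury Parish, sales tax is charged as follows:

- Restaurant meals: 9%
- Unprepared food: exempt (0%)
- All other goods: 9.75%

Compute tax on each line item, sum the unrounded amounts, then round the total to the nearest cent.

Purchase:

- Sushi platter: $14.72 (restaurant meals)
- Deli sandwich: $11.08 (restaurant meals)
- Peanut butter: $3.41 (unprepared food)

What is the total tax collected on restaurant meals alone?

$2.32

Sushi platter $14.72: restaurant meals → 9% → $1.3248
Deli sandwich $11.08: restaurant meals → 9% → $0.9972
Tax on restaurant meals: unrounded sum = $2.322 → $2.32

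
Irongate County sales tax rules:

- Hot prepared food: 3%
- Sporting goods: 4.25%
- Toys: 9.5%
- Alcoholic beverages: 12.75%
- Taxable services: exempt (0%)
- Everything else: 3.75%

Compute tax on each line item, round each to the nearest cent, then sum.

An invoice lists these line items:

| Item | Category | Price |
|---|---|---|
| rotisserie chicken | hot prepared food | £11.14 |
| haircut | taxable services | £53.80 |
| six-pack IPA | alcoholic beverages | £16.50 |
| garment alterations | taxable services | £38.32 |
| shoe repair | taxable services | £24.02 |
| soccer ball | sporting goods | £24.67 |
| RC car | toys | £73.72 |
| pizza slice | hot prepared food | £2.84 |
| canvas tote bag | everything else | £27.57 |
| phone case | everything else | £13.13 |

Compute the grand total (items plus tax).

Rotisserie chicken £11.14: hot prepared food → 3% → £0.33
Haircut £53.80: taxable services → 0% → £0.00
Six-pack IPA £16.50: alcoholic beverages → 12.75% → £2.10
Garment alterations £38.32: taxable services → 0% → £0.00
Shoe repair £24.02: taxable services → 0% → £0.00
Soccer ball £24.67: sporting goods → 4.25% → £1.05
RC car £73.72: toys → 9.5% → £7.00
Pizza slice £2.84: hot prepared food → 3% → £0.09
Canvas tote bag £27.57: everything else → 3.75% → £1.03
Phone case £13.13: everything else → 3.75% → £0.49
Subtotal = £285.71; tax = £12.09; total due = £297.80

£297.80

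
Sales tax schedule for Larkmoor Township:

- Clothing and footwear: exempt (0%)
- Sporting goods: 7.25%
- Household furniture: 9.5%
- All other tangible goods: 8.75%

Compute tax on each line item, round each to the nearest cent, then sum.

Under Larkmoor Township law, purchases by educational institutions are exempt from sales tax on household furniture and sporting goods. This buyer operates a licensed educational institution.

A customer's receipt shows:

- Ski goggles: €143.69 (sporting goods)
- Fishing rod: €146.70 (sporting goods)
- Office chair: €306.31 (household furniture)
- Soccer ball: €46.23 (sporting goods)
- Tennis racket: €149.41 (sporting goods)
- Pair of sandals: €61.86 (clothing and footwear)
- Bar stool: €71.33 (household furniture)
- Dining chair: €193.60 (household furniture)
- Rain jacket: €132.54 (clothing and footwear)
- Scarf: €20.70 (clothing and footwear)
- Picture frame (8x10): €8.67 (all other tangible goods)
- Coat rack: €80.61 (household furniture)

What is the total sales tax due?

€0.76

Ski goggles €143.69: sporting goods, buyer-exempt → 0% → €0.00
Fishing rod €146.70: sporting goods, buyer-exempt → 0% → €0.00
Office chair €306.31: household furniture, buyer-exempt → 0% → €0.00
Soccer ball €46.23: sporting goods, buyer-exempt → 0% → €0.00
Tennis racket €149.41: sporting goods, buyer-exempt → 0% → €0.00
Pair of sandals €61.86: clothing and footwear → 0% → €0.00
Bar stool €71.33: household furniture, buyer-exempt → 0% → €0.00
Dining chair €193.60: household furniture, buyer-exempt → 0% → €0.00
Rain jacket €132.54: clothing and footwear → 0% → €0.00
Scarf €20.70: clothing and footwear → 0% → €0.00
Picture frame (8x10) €8.67: all other tangible goods → 8.75% → €0.76
Coat rack €80.61: household furniture, buyer-exempt → 0% → €0.00
Total tax = €0.76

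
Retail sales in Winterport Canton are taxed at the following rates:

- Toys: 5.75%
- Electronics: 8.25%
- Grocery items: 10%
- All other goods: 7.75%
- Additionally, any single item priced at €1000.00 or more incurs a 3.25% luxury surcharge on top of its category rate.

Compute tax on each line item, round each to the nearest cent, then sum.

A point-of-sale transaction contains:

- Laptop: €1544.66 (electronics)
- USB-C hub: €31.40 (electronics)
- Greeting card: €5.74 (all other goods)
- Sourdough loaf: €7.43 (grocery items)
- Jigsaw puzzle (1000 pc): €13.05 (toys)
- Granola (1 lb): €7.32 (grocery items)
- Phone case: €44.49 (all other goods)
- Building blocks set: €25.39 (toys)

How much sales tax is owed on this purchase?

Laptop €1544.66: electronics → 8.25% + 3.25% surcharge = 11.5% → €177.64
USB-C hub €31.40: electronics → 8.25% → €2.59
Greeting card €5.74: all other goods → 7.75% → €0.44
Sourdough loaf €7.43: grocery items → 10% → €0.74
Jigsaw puzzle (1000 pc) €13.05: toys → 5.75% → €0.75
Granola (1 lb) €7.32: grocery items → 10% → €0.73
Phone case €44.49: all other goods → 7.75% → €3.45
Building blocks set €25.39: toys → 5.75% → €1.46
Total tax = €177.64 + €2.59 + €0.44 + €0.74 + €0.75 + €0.73 + €3.45 + €1.46 = €187.80

€187.80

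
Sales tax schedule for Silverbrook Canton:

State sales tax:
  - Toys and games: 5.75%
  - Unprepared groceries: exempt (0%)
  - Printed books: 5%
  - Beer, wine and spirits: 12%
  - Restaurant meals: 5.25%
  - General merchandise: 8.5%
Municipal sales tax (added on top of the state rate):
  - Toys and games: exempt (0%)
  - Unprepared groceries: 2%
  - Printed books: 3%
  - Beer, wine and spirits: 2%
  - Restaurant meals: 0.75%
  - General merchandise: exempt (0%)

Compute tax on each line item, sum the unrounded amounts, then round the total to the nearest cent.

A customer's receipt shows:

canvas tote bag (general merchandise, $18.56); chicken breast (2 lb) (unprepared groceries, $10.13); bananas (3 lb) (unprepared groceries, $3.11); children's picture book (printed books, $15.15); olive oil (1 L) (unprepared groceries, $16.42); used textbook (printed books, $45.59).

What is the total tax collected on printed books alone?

$4.86

Children's picture book $15.15: printed books → 5% + 3% municipal = 8% → $1.212
Used textbook $45.59: printed books → 5% + 3% municipal = 8% → $3.6472
Tax on printed books: unrounded sum = $4.8592 → $4.86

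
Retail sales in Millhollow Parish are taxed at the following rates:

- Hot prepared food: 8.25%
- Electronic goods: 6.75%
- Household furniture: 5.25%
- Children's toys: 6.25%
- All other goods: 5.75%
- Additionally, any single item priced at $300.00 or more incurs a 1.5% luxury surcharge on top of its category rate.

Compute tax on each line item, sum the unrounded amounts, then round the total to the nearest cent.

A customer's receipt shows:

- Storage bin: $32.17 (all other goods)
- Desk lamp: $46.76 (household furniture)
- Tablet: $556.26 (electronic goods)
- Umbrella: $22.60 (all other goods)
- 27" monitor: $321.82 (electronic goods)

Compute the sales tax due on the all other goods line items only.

Storage bin $32.17: all other goods → 5.75% → $1.849775
Umbrella $22.60: all other goods → 5.75% → $1.2995
Tax on all other goods: unrounded sum = $3.149275 → $3.15

$3.15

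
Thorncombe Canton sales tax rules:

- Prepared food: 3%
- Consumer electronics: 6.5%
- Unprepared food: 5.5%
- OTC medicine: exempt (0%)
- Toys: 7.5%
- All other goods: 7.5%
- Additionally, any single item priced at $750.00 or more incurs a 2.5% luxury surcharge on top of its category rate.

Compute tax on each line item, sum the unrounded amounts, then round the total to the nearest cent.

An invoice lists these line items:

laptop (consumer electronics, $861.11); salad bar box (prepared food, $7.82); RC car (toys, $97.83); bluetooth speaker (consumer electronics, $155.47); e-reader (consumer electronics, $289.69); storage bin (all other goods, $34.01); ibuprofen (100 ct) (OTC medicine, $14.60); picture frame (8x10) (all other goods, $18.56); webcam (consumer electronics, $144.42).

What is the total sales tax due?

$127.34

Laptop $861.11: consumer electronics → 6.5% + 2.5% surcharge = 9% → $77.4999
Salad bar box $7.82: prepared food → 3% → $0.2346
RC car $97.83: toys → 7.5% → $7.33725
Bluetooth speaker $155.47: consumer electronics → 6.5% → $10.10555
E-reader $289.69: consumer electronics → 6.5% → $18.82985
Storage bin $34.01: all other goods → 7.5% → $2.55075
Ibuprofen (100 ct) $14.60: OTC medicine → 0% → $0.00
Picture frame (8x10) $18.56: all other goods → 7.5% → $1.392
Webcam $144.42: consumer electronics → 6.5% → $9.3873
Unrounded tax sum = $127.3372 → $127.34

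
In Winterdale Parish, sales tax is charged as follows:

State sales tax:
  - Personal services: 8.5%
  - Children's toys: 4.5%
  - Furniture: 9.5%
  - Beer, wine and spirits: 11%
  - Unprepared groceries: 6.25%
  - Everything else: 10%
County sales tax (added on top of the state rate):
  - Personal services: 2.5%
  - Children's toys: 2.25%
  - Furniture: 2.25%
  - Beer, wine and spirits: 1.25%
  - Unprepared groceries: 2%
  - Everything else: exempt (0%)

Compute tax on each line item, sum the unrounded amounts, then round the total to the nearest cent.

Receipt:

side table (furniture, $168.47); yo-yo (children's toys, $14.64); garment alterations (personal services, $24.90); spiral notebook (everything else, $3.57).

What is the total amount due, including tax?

Side table $168.47: furniture → 9.5% + 2.25% county = 11.75% → $19.795225
Yo-yo $14.64: children's toys → 4.5% + 2.25% county = 6.75% → $0.9882
Garment alterations $24.90: personal services → 8.5% + 2.5% county = 11% → $2.739
Spiral notebook $3.57: everything else → 10% + 0% county = 10% → $0.357
Subtotal = $211.58; unrounded tax = $23.879425 → $23.88; total due = $235.46

$235.46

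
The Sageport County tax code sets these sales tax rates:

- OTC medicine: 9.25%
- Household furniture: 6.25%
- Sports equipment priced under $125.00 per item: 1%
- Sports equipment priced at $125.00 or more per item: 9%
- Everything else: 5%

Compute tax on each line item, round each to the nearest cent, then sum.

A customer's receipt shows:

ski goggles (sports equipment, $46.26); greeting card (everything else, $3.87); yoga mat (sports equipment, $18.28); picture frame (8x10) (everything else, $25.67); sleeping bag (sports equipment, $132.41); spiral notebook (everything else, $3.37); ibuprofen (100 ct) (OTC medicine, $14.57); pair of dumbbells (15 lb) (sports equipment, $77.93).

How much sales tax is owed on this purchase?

Ski goggles $46.26: sports equipment, under $125.00 → 1% → $0.46
Greeting card $3.87: everything else → 5% → $0.19
Yoga mat $18.28: sports equipment, under $125.00 → 1% → $0.18
Picture frame (8x10) $25.67: everything else → 5% → $1.28
Sleeping bag $132.41: sports equipment, $125.00 or more → 9% → $11.92
Spiral notebook $3.37: everything else → 5% → $0.17
Ibuprofen (100 ct) $14.57: OTC medicine → 9.25% → $1.35
Pair of dumbbells (15 lb) $77.93: sports equipment, under $125.00 → 1% → $0.78
Total tax = $0.46 + $0.19 + $0.18 + $1.28 + $11.92 + $0.17 + $1.35 + $0.78 = $16.33

$16.33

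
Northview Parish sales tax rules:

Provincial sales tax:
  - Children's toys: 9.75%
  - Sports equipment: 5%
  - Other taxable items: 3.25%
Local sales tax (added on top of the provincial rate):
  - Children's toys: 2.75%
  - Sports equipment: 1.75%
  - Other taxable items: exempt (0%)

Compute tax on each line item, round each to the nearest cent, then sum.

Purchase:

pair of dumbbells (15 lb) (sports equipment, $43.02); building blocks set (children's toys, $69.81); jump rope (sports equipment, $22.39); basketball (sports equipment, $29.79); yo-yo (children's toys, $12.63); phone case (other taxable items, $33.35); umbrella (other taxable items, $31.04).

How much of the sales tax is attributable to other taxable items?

$2.09

Phone case $33.35: other taxable items → 3.25% + 0% local = 3.25% → $1.08
Umbrella $31.04: other taxable items → 3.25% + 0% local = 3.25% → $1.01
Tax on other taxable items = $1.08 + $1.01 = $2.09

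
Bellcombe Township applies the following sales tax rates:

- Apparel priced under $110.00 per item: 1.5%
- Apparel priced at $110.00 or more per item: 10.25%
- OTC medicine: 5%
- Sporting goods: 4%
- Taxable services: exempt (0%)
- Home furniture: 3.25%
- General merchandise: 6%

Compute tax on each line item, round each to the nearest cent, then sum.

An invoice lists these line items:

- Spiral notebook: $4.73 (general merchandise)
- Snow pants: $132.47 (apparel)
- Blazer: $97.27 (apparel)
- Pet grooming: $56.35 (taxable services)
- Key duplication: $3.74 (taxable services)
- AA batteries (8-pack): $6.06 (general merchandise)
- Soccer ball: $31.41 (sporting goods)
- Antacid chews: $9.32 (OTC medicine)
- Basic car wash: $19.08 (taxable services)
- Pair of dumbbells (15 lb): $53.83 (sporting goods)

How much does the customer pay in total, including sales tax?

Spiral notebook $4.73: general merchandise → 6% → $0.28
Snow pants $132.47: apparel, $110.00 or more → 10.25% → $13.58
Blazer $97.27: apparel, under $110.00 → 1.5% → $1.46
Pet grooming $56.35: taxable services → 0% → $0.00
Key duplication $3.74: taxable services → 0% → $0.00
AA batteries (8-pack) $6.06: general merchandise → 6% → $0.36
Soccer ball $31.41: sporting goods → 4% → $1.26
Antacid chews $9.32: OTC medicine → 5% → $0.47
Basic car wash $19.08: taxable services → 0% → $0.00
Pair of dumbbells (15 lb) $53.83: sporting goods → 4% → $2.15
Subtotal = $414.26; tax = $19.56; total due = $433.82

$433.82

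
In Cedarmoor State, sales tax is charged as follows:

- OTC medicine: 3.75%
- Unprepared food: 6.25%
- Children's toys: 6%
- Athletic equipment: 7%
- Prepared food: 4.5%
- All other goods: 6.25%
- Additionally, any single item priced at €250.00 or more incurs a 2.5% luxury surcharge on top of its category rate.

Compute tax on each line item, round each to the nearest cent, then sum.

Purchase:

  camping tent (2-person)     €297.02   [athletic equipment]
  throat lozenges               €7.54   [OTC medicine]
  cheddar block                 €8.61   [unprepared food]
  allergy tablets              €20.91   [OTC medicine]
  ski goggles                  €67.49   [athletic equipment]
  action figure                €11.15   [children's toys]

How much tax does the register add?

€35.21

Camping tent (2-person) €297.02: athletic equipment → 7% + 2.5% surcharge = 9.5% → €28.22
Throat lozenges €7.54: OTC medicine → 3.75% → €0.28
Cheddar block €8.61: unprepared food → 6.25% → €0.54
Allergy tablets €20.91: OTC medicine → 3.75% → €0.78
Ski goggles €67.49: athletic equipment → 7% → €4.72
Action figure €11.15: children's toys → 6% → €0.67
Total tax = €28.22 + €0.28 + €0.54 + €0.78 + €4.72 + €0.67 = €35.21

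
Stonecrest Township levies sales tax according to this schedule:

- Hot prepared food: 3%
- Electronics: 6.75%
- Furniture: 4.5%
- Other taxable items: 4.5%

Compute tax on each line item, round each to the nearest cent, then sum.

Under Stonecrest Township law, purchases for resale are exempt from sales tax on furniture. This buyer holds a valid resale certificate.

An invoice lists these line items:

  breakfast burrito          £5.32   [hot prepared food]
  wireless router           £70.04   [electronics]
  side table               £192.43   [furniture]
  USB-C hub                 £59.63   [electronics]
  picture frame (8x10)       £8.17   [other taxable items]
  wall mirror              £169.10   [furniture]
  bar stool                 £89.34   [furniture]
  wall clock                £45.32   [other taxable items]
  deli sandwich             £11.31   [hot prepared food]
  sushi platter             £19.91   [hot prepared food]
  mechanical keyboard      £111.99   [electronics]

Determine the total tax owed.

Breakfast burrito £5.32: hot prepared food → 3% → £0.16
Wireless router £70.04: electronics → 6.75% → £4.73
Side table £192.43: furniture, buyer-exempt → 0% → £0.00
USB-C hub £59.63: electronics → 6.75% → £4.03
Picture frame (8x10) £8.17: other taxable items → 4.5% → £0.37
Wall mirror £169.10: furniture, buyer-exempt → 0% → £0.00
Bar stool £89.34: furniture, buyer-exempt → 0% → £0.00
Wall clock £45.32: other taxable items → 4.5% → £2.04
Deli sandwich £11.31: hot prepared food → 3% → £0.34
Sushi platter £19.91: hot prepared food → 3% → £0.60
Mechanical keyboard £111.99: electronics → 6.75% → £7.56
Total tax = £0.16 + £4.73 + £4.03 + £0.37 + £2.04 + £0.34 + £0.60 + £7.56 = £19.83

£19.83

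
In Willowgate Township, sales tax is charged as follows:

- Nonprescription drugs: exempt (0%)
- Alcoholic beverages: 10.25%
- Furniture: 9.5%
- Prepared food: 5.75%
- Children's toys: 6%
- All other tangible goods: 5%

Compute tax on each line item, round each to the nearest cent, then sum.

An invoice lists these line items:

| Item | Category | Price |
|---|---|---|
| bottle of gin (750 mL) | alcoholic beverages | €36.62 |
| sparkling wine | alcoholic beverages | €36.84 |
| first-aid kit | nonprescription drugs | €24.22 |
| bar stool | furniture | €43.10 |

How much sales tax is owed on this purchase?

Bottle of gin (750 mL) €36.62: alcoholic beverages → 10.25% → €3.75
Sparkling wine €36.84: alcoholic beverages → 10.25% → €3.78
First-aid kit €24.22: nonprescription drugs → 0% → €0.00
Bar stool €43.10: furniture → 9.5% → €4.09
Total tax = €3.75 + €3.78 + €4.09 = €11.62

€11.62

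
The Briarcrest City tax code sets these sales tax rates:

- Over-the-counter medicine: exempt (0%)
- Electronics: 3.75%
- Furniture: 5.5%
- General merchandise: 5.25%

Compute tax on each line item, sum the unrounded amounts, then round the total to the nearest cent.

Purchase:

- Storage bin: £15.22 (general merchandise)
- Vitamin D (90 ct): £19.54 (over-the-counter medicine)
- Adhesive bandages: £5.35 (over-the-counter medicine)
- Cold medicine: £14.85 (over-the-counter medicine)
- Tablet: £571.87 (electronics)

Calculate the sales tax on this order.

£22.24

Storage bin £15.22: general merchandise → 5.25% → £0.79905
Vitamin D (90 ct) £19.54: over-the-counter medicine → 0% → £0.00
Adhesive bandages £5.35: over-the-counter medicine → 0% → £0.00
Cold medicine £14.85: over-the-counter medicine → 0% → £0.00
Tablet £571.87: electronics → 3.75% → £21.445125
Unrounded tax sum = £22.244175 → £22.24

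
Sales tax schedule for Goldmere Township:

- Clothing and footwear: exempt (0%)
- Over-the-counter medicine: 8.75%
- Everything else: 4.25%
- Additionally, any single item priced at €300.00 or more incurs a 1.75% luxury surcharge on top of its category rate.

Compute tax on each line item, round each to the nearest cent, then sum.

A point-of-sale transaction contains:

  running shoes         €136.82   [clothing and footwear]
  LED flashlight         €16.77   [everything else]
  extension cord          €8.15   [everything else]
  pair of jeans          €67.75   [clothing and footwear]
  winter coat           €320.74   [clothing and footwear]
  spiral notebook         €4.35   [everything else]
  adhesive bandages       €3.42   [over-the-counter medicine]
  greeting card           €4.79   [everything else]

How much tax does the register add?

Running shoes €136.82: clothing and footwear → 0% → €0.00
LED flashlight €16.77: everything else → 4.25% → €0.71
Extension cord €8.15: everything else → 4.25% → €0.35
Pair of jeans €67.75: clothing and footwear → 0% → €0.00
Winter coat €320.74: clothing and footwear → 0% + 1.75% surcharge = 1.75% → €5.61
Spiral notebook €4.35: everything else → 4.25% → €0.18
Adhesive bandages €3.42: over-the-counter medicine → 8.75% → €0.30
Greeting card €4.79: everything else → 4.25% → €0.20
Total tax = €0.71 + €0.35 + €5.61 + €0.18 + €0.30 + €0.20 = €7.35

€7.35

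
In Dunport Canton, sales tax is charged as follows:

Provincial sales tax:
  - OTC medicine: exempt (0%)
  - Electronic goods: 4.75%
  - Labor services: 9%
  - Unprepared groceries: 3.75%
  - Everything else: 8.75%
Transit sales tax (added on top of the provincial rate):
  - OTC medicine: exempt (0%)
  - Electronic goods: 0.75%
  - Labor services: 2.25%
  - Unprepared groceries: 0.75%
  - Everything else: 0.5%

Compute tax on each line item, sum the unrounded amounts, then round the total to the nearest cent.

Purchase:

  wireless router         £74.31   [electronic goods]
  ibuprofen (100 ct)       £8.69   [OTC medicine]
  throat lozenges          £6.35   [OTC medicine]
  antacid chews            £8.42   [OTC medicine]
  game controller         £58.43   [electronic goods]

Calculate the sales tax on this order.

Wireless router £74.31: electronic goods → 4.75% + 0.75% transit = 5.5% → £4.08705
Ibuprofen (100 ct) £8.69: OTC medicine → 0% + 0% transit = 0% → £0.00
Throat lozenges £6.35: OTC medicine → 0% + 0% transit = 0% → £0.00
Antacid chews £8.42: OTC medicine → 0% + 0% transit = 0% → £0.00
Game controller £58.43: electronic goods → 4.75% + 0.75% transit = 5.5% → £3.21365
Unrounded tax sum = £7.3007 → £7.30

£7.30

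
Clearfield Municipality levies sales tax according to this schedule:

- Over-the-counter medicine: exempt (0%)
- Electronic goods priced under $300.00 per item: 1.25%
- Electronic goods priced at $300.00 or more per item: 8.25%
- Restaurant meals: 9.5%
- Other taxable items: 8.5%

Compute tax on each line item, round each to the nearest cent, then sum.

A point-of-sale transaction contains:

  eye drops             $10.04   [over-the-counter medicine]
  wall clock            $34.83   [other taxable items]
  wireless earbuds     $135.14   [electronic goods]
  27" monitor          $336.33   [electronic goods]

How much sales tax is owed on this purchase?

Eye drops $10.04: over-the-counter medicine → 0% → $0.00
Wall clock $34.83: other taxable items → 8.5% → $2.96
Wireless earbuds $135.14: electronic goods, under $300.00 → 1.25% → $1.69
27" monitor $336.33: electronic goods, $300.00 or more → 8.25% → $27.75
Total tax = $2.96 + $1.69 + $27.75 = $32.40

$32.40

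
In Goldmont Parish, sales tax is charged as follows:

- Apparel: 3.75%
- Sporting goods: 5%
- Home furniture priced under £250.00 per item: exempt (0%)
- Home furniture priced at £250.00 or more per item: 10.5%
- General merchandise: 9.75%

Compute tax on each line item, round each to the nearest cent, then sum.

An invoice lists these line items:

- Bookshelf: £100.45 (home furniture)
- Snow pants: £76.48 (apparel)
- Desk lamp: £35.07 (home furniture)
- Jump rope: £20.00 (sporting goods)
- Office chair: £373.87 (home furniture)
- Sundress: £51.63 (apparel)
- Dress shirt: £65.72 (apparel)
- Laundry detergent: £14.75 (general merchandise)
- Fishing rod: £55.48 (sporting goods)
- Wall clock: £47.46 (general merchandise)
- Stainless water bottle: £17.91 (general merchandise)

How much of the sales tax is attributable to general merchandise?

Laundry detergent £14.75: general merchandise → 9.75% → £1.44
Wall clock £47.46: general merchandise → 9.75% → £4.63
Stainless water bottle £17.91: general merchandise → 9.75% → £1.75
Tax on general merchandise = £1.44 + £4.63 + £1.75 = £7.82

£7.82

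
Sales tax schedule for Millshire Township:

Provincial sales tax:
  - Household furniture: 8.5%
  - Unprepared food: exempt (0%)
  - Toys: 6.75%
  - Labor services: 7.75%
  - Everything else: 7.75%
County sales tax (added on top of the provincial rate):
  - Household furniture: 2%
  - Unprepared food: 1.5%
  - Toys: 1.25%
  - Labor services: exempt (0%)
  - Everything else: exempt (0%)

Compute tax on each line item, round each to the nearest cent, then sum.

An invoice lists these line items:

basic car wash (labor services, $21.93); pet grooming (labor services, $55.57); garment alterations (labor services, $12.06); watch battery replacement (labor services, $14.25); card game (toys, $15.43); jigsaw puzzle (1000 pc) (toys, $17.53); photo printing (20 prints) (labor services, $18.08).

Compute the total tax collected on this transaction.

$12.07

Basic car wash $21.93: labor services → 7.75% + 0% county = 7.75% → $1.70
Pet grooming $55.57: labor services → 7.75% + 0% county = 7.75% → $4.31
Garment alterations $12.06: labor services → 7.75% + 0% county = 7.75% → $0.93
Watch battery replacement $14.25: labor services → 7.75% + 0% county = 7.75% → $1.10
Card game $15.43: toys → 6.75% + 1.25% county = 8% → $1.23
Jigsaw puzzle (1000 pc) $17.53: toys → 6.75% + 1.25% county = 8% → $1.40
Photo printing (20 prints) $18.08: labor services → 7.75% + 0% county = 7.75% → $1.40
Total tax = $1.70 + $4.31 + $0.93 + $1.10 + $1.23 + $1.40 + $1.40 = $12.07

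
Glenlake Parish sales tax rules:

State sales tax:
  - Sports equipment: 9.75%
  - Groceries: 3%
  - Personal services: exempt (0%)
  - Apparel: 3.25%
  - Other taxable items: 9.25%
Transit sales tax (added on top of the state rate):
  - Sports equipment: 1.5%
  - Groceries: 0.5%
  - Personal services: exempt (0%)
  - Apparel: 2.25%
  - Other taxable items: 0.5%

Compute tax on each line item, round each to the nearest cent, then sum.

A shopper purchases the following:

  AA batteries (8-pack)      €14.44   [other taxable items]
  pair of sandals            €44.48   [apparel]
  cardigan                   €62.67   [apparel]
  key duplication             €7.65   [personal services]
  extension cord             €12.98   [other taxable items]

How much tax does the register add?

€8.58

AA batteries (8-pack) €14.44: other taxable items → 9.25% + 0.5% transit = 9.75% → €1.41
Pair of sandals €44.48: apparel → 3.25% + 2.25% transit = 5.5% → €2.45
Cardigan €62.67: apparel → 3.25% + 2.25% transit = 5.5% → €3.45
Key duplication €7.65: personal services → 0% + 0% transit = 0% → €0.00
Extension cord €12.98: other taxable items → 9.25% + 0.5% transit = 9.75% → €1.27
Total tax = €1.41 + €2.45 + €3.45 + €1.27 = €8.58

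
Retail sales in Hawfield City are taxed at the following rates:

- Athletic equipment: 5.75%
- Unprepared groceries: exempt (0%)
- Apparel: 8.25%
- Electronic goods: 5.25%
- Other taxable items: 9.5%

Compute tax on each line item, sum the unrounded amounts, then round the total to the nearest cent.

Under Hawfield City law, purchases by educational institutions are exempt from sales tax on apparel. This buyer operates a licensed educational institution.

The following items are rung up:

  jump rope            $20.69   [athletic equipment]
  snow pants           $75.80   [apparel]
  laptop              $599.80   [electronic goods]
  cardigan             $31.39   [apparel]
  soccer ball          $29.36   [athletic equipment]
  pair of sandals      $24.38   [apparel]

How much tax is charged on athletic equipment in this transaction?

$2.88

Jump rope $20.69: athletic equipment → 5.75% → $1.189675
Soccer ball $29.36: athletic equipment → 5.75% → $1.6882
Tax on athletic equipment: unrounded sum = $2.877875 → $2.88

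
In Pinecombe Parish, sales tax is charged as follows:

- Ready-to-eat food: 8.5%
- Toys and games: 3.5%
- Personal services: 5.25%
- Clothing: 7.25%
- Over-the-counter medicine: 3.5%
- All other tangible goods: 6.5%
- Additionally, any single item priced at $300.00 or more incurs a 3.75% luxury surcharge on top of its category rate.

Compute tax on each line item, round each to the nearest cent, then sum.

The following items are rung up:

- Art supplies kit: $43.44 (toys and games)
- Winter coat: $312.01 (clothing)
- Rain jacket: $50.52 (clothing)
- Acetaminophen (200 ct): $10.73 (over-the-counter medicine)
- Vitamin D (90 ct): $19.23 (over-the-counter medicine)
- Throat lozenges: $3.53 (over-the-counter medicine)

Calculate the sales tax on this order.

Art supplies kit $43.44: toys and games → 3.5% → $1.52
Winter coat $312.01: clothing → 7.25% + 3.75% surcharge = 11% → $34.32
Rain jacket $50.52: clothing → 7.25% → $3.66
Acetaminophen (200 ct) $10.73: over-the-counter medicine → 3.5% → $0.38
Vitamin D (90 ct) $19.23: over-the-counter medicine → 3.5% → $0.67
Throat lozenges $3.53: over-the-counter medicine → 3.5% → $0.12
Total tax = $1.52 + $34.32 + $3.66 + $0.38 + $0.67 + $0.12 = $40.67

$40.67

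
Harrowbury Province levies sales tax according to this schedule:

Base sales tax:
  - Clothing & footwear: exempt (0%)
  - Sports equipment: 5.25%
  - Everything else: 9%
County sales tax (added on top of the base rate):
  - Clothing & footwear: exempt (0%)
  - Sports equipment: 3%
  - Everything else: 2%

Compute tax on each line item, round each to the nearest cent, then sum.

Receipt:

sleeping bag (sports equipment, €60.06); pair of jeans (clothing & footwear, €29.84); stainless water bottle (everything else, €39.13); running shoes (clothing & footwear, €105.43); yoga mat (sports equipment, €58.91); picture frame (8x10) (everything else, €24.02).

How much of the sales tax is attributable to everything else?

€6.94

Stainless water bottle €39.13: everything else → 9% + 2% county = 11% → €4.30
Picture frame (8x10) €24.02: everything else → 9% + 2% county = 11% → €2.64
Tax on everything else = €4.30 + €2.64 = €6.94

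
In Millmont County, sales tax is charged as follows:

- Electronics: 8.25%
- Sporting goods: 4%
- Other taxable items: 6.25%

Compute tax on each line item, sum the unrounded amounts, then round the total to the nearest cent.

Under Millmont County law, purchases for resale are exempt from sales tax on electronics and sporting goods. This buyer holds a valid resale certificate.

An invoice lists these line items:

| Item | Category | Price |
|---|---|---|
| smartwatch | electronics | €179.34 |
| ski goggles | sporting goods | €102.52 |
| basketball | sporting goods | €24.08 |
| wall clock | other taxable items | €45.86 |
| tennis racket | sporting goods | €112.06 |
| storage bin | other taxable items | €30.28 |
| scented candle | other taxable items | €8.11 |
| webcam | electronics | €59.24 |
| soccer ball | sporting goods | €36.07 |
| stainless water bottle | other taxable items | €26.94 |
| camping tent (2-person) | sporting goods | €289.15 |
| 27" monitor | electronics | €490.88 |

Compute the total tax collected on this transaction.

€6.95

Smartwatch €179.34: electronics, buyer-exempt → 0% → €0.00
Ski goggles €102.52: sporting goods, buyer-exempt → 0% → €0.00
Basketball €24.08: sporting goods, buyer-exempt → 0% → €0.00
Wall clock €45.86: other taxable items → 6.25% → €2.86625
Tennis racket €112.06: sporting goods, buyer-exempt → 0% → €0.00
Storage bin €30.28: other taxable items → 6.25% → €1.8925
Scented candle €8.11: other taxable items → 6.25% → €0.506875
Webcam €59.24: electronics, buyer-exempt → 0% → €0.00
Soccer ball €36.07: sporting goods, buyer-exempt → 0% → €0.00
Stainless water bottle €26.94: other taxable items → 6.25% → €1.68375
Camping tent (2-person) €289.15: sporting goods, buyer-exempt → 0% → €0.00
27" monitor €490.88: electronics, buyer-exempt → 0% → €0.00
Unrounded tax sum = €6.949375 → €6.95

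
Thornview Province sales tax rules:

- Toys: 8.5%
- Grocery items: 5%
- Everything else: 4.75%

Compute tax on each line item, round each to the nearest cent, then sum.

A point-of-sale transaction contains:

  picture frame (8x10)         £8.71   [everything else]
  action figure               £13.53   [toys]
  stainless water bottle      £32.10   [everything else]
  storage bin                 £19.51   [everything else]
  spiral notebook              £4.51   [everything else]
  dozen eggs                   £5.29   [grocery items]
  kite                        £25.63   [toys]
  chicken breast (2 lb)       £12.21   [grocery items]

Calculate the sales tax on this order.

£7.27

Picture frame (8x10) £8.71: everything else → 4.75% → £0.41
Action figure £13.53: toys → 8.5% → £1.15
Stainless water bottle £32.10: everything else → 4.75% → £1.52
Storage bin £19.51: everything else → 4.75% → £0.93
Spiral notebook £4.51: everything else → 4.75% → £0.21
Dozen eggs £5.29: grocery items → 5% → £0.26
Kite £25.63: toys → 8.5% → £2.18
Chicken breast (2 lb) £12.21: grocery items → 5% → £0.61
Total tax = £0.41 + £1.15 + £1.52 + £0.93 + £0.21 + £0.26 + £2.18 + £0.61 = £7.27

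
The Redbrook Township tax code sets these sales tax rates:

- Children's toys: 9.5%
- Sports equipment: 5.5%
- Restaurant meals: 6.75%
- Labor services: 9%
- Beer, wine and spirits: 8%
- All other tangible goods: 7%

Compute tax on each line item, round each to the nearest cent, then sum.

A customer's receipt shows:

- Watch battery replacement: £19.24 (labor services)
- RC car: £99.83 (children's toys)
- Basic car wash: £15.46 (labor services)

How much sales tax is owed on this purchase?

Watch battery replacement £19.24: labor services → 9% → £1.73
RC car £99.83: children's toys → 9.5% → £9.48
Basic car wash £15.46: labor services → 9% → £1.39
Total tax = £1.73 + £9.48 + £1.39 = £12.60

£12.60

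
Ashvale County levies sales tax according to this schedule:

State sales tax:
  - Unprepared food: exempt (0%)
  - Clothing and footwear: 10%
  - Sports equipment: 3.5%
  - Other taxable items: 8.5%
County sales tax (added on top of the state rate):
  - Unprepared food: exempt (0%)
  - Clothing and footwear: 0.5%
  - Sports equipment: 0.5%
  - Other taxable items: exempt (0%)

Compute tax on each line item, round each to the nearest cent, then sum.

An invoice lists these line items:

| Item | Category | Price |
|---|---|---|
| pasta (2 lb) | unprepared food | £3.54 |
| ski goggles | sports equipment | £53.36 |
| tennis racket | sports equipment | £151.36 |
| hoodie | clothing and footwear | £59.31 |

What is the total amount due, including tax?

Pasta (2 lb) £3.54: unprepared food → 0% + 0% county = 0% → £0.00
Ski goggles £53.36: sports equipment → 3.5% + 0.5% county = 4% → £2.13
Tennis racket £151.36: sports equipment → 3.5% + 0.5% county = 4% → £6.05
Hoodie £59.31: clothing and footwear → 10% + 0.5% county = 10.5% → £6.23
Subtotal = £267.57; tax = £14.41; total due = £281.98

£281.98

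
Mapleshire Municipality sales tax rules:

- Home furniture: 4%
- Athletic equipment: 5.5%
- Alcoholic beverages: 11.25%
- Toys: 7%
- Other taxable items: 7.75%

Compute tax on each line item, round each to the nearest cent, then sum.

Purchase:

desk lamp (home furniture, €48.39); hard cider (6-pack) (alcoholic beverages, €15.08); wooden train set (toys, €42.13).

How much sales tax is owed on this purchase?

€6.59

Desk lamp €48.39: home furniture → 4% → €1.94
Hard cider (6-pack) €15.08: alcoholic beverages → 11.25% → €1.70
Wooden train set €42.13: toys → 7% → €2.95
Total tax = €1.94 + €1.70 + €2.95 = €6.59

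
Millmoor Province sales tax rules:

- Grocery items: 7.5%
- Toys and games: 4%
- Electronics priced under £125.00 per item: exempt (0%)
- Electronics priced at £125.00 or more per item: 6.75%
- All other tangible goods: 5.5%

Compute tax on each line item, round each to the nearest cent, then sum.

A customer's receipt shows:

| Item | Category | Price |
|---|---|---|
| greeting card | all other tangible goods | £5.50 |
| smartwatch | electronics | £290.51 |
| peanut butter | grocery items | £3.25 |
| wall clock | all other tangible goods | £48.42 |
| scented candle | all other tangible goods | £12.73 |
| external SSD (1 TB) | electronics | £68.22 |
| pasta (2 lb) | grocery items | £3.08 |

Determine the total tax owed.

£23.74

Greeting card £5.50: all other tangible goods → 5.5% → £0.30
Smartwatch £290.51: electronics, £125.00 or more → 6.75% → £19.61
Peanut butter £3.25: grocery items → 7.5% → £0.24
Wall clock £48.42: all other tangible goods → 5.5% → £2.66
Scented candle £12.73: all other tangible goods → 5.5% → £0.70
External SSD (1 TB) £68.22: electronics, under £125.00 → 0% → £0.00
Pasta (2 lb) £3.08: grocery items → 7.5% → £0.23
Total tax = £0.30 + £19.61 + £0.24 + £2.66 + £0.70 + £0.23 = £23.74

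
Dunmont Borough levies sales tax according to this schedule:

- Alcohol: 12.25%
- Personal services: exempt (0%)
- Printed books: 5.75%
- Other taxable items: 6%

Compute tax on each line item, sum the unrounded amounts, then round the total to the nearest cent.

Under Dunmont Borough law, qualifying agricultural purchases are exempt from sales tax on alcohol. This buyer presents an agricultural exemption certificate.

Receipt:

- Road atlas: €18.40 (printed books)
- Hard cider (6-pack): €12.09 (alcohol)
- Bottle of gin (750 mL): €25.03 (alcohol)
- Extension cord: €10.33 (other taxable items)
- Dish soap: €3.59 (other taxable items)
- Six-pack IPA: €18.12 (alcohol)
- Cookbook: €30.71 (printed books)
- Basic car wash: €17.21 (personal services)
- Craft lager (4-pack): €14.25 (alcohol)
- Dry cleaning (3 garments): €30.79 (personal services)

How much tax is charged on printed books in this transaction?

Road atlas €18.40: printed books → 5.75% → €1.058
Cookbook €30.71: printed books → 5.75% → €1.765825
Tax on printed books: unrounded sum = €2.823825 → €2.82

€2.82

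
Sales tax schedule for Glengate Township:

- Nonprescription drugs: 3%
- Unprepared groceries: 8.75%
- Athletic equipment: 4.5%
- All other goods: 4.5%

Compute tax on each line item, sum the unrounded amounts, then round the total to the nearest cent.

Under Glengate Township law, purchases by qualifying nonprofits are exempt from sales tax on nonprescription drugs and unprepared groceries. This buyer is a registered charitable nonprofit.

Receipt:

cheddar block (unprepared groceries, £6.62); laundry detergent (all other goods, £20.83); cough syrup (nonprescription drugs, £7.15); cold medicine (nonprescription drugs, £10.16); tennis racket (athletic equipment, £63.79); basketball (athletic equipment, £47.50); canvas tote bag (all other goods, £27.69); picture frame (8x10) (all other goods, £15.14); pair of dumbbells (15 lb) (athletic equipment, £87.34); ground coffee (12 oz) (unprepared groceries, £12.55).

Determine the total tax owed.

£11.80

Cheddar block £6.62: unprepared groceries, buyer-exempt → 0% → £0.00
Laundry detergent £20.83: all other goods → 4.5% → £0.93735
Cough syrup £7.15: nonprescription drugs, buyer-exempt → 0% → £0.00
Cold medicine £10.16: nonprescription drugs, buyer-exempt → 0% → £0.00
Tennis racket £63.79: athletic equipment → 4.5% → £2.87055
Basketball £47.50: athletic equipment → 4.5% → £2.1375
Canvas tote bag £27.69: all other goods → 4.5% → £1.24605
Picture frame (8x10) £15.14: all other goods → 4.5% → £0.6813
Pair of dumbbells (15 lb) £87.34: athletic equipment → 4.5% → £3.9303
Ground coffee (12 oz) £12.55: unprepared groceries, buyer-exempt → 0% → £0.00
Unrounded tax sum = £11.80305 → £11.80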